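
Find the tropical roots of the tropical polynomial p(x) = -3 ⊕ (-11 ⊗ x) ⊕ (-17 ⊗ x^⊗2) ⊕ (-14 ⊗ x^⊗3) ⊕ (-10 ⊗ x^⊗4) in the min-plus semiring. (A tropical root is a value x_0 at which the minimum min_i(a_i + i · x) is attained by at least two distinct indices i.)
Roots: {-4, -3, 6, 8}

Each tropical root is a break point of the lower envelope of the lines y = a_i + i · x (there are 5 lines, with slopes 0, 1, ..., 4). Only the lines that attain the minimum somewhere contribute to roots; other lines are dominated. Here the surviving (envelope) indices are i = 4, i = 3, i = 2, i = 1, i = 0.
Intersections between consecutive envelope lines give the roots: for adjacent envelope indices i < j the intersection is x = (a_i − a_j) / (j − i). Reading off the sorted break points: {-4, -3, 6, 8}.
Verification: at each break x_0, at least two indices attain the minimum of min_i(a_i + i · x_0).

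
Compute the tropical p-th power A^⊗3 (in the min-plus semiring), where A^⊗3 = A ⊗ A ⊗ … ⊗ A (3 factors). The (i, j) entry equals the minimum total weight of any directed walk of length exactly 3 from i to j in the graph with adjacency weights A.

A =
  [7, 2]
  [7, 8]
A^⊗3 =
  [16, 11]
  [16, 16]

Each entry (A^⊗3)_ij equals the minimum over all length-3 walks i = v_0 → v_1 → … → v_3 = j of Σ_t A[v_t][v_{t+1}]. For example, for (i, j) = (0, 1) we minimise over 4 possible intermediate vertex sequences; the minimum is 11, attained along the walk 0 → 1 → 0 → 1.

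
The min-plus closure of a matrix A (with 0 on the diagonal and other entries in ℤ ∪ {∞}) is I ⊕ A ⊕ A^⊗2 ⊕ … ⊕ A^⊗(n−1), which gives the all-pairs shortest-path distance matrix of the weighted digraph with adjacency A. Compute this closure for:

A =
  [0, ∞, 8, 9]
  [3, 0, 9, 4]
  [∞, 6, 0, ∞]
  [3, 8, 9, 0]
Closure =
  [0, 14, 8, 9]
  [3, 0, 9, 4]
  [9, 6, 0, 10]
  [3, 8, 9, 0]

This is the Floyd-Warshall all-pairs shortest-path computation. For each intermediate vertex k = 0, 1, …, 3, update dist[i][j] ← min(dist[i][j], dist[i][k] + dist[k][j]). The final matrix gives, for each (i, j), the minimum total weight of any directed path from i to j (possibly empty when i = j).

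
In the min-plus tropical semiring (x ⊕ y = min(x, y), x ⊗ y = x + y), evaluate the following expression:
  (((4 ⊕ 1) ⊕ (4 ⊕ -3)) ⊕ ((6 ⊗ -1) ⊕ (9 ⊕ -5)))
(((4 ⊕ 1) ⊕ (4 ⊕ -3)) ⊕ ((6 ⊗ -1) ⊕ (9 ⊕ -5))) = -5

Expand innermost to outermost. Recall ⊕ takes the minimum of its arguments and ⊗ takes their sum. Working out the expression (((4 ⊕ 1) ⊕ (4 ⊕ -3)) ⊕ ((6 ⊗ -1) ⊕ (9 ⊕ -5))) gives -5.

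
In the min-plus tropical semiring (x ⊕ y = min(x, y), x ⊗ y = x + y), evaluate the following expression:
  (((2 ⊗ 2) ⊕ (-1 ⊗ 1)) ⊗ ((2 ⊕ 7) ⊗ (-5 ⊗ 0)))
(((2 ⊗ 2) ⊕ (-1 ⊗ 1)) ⊗ ((2 ⊕ 7) ⊗ (-5 ⊗ 0))) = -3

Expand innermost to outermost. Recall ⊕ takes the minimum of its arguments and ⊗ takes their sum. Working out the expression (((2 ⊗ 2) ⊕ (-1 ⊗ 1)) ⊗ ((2 ⊕ 7) ⊗ (-5 ⊗ 0))) gives -3.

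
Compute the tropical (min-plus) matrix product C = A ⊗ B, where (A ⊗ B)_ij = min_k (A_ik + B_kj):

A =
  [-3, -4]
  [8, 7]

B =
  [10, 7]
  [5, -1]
A ⊗ B =
  [1, -5]
  [12, 6]

Apply the min-plus product entry-by-entry:
  C[0][0] = min over k of (A[0][0] + B[0][0] = -3 + 10 = 7, A[0][1] + B[1][0] = -4 + 5 = 1) = 1 (attained at k = 1)
  C[0][1] = min over k of (A[0][0] + B[0][1] = -3 + 7 = 4, A[0][1] + B[1][1] = -4 + -1 = -5) = -5 (attained at k = 1)
  C[1][0] = min over k of (A[1][0] + B[0][0] = 8 + 10 = 18, A[1][1] + B[1][0] = 7 + 5 = 12) = 12 (attained at k = 1)
  C[1][1] = min over k of (A[1][0] + B[0][1] = 8 + 7 = 15, A[1][1] + B[1][1] = 7 + -1 = 6) = 6 (attained at k = 1)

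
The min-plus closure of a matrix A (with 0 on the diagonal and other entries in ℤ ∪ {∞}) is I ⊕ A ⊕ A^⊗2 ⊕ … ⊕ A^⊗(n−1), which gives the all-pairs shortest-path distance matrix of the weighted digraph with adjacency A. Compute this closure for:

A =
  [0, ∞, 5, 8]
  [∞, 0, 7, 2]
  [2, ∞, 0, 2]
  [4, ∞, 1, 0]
Closure =
  [0, ∞, 5, 7]
  [5, 0, 3, 2]
  [2, ∞, 0, 2]
  [3, ∞, 1, 0]

This is the Floyd-Warshall all-pairs shortest-path computation. For each intermediate vertex k = 0, 1, …, 3, update dist[i][j] ← min(dist[i][j], dist[i][k] + dist[k][j]). The final matrix gives, for each (i, j), the minimum total weight of any directed path from i to j (possibly empty when i = j).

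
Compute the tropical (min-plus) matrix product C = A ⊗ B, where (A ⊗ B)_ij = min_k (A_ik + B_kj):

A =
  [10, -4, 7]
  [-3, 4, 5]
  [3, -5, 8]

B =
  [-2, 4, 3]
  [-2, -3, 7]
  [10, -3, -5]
A ⊗ B =
  [-6, -7, 2]
  [-5, 1, 0]
  [-7, -8, 2]

Apply the min-plus product entry-by-entry:
  C[0][0] = min over k of (A[0][0] + B[0][0] = 10 + -2 = 8, A[0][1] + B[1][0] = -4 + -2 = -6, A[0][2] + B[2][0] = 7 + 10 = 17) = -6 (attained at k = 1)
  C[0][1] = min over k of (A[0][0] + B[0][1] = 10 + 4 = 14, A[0][1] + B[1][1] = -4 + -3 = -7, A[0][2] + B[2][1] = 7 + -3 = 4) = -7 (attained at k = 1)
  C[0][2] = min over k of (A[0][0] + B[0][2] = 10 + 3 = 13, A[0][1] + B[1][2] = -4 + 7 = 3, A[0][2] + B[2][2] = 7 + -5 = 2) = 2 (attained at k = 2)
  C[1][0] = min over k of (A[1][0] + B[0][0] = -3 + -2 = -5, A[1][1] + B[1][0] = 4 + -2 = 2, A[1][2] + B[2][0] = 5 + 10 = 15) = -5 (attained at k = 0)
  C[1][1] = min over k of (A[1][0] + B[0][1] = -3 + 4 = 1, A[1][1] + B[1][1] = 4 + -3 = 1, A[1][2] + B[2][1] = 5 + -3 = 2) = 1 (attained at k = 0)
  C[1][2] = min over k of (A[1][0] + B[0][2] = -3 + 3 = 0, A[1][1] + B[1][2] = 4 + 7 = 11, A[1][2] + B[2][2] = 5 + -5 = 0) = 0 (attained at k = 0)
  C[2][0] = min over k of (A[2][0] + B[0][0] = 3 + -2 = 1, A[2][1] + B[1][0] = -5 + -2 = -7, A[2][2] + B[2][0] = 8 + 10 = 18) = -7 (attained at k = 1)
  C[2][1] = min over k of (A[2][0] + B[0][1] = 3 + 4 = 7, A[2][1] + B[1][1] = -5 + -3 = -8, A[2][2] + B[2][1] = 8 + -3 = 5) = -8 (attained at k = 1)
  C[2][2] = min over k of (A[2][0] + B[0][2] = 3 + 3 = 6, A[2][1] + B[1][2] = -5 + 7 = 2, A[2][2] + B[2][2] = 8 + -5 = 3) = 2 (attained at k = 1)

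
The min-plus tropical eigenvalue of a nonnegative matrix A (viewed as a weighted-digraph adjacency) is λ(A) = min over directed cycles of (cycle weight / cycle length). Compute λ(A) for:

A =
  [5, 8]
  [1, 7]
λ(A) = 9/2

Enumerate directed cycles and compute their means (weight / length). Sample:
  cycle 0 → 0: weight = 5, length = 1, mean = 5/1 ≈ 5.000
  cycle 1 → 1: weight = 7, length = 1, mean = 7/1 ≈ 7.000
  cycle 0 → 1 → 0: weight = 9, length = 2, mean = 9/2 ≈ 4.500
  cycle 1 → 0 → 1: weight = 9, length = 2, mean = 9/2 ≈ 4.500
Minimum mean = 4.500, attained e.g. along the cycle 0 → 1 → 0 with weight 9 and length 2. So λ(A) = 9/2 = 9/2.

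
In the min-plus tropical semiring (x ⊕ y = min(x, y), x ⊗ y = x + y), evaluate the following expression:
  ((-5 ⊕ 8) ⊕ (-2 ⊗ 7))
((-5 ⊕ 8) ⊕ (-2 ⊗ 7)) = -5

Expand innermost to outermost. Recall ⊕ takes the minimum of its arguments and ⊗ takes their sum. Working out the expression ((-5 ⊕ 8) ⊕ (-2 ⊗ 7)) gives -5.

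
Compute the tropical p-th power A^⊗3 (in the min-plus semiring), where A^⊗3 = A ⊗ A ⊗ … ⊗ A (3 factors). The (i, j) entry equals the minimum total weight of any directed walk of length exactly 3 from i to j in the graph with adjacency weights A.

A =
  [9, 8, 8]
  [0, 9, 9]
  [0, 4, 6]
A^⊗3 =
  [12, 16, 16]
  [8, 12, 14]
  [8, 12, 12]

Each entry (A^⊗3)_ij equals the minimum over all length-3 walks i = v_0 → v_1 → … → v_3 = j of Σ_t A[v_t][v_{t+1}]. For example, for (i, j) = (0, 2) we minimise over 9 possible intermediate vertex sequences; the minimum is 16, attained along the walk 0 → 1 → 0 → 2.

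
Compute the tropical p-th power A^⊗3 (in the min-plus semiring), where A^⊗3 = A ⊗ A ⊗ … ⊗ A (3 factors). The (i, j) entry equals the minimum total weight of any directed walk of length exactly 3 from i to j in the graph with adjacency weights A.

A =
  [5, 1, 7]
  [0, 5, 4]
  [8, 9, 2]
A^⊗3 =
  [6, 2, 7]
  [1, 6, 5]
  [9, 10, 6]

Each entry (A^⊗3)_ij equals the minimum over all length-3 walks i = v_0 → v_1 → … → v_3 = j of Σ_t A[v_t][v_{t+1}]. For example, for (i, j) = (0, 2) we minimise over 9 possible intermediate vertex sequences; the minimum is 7, attained along the walk 0 → 1 → 2 → 2.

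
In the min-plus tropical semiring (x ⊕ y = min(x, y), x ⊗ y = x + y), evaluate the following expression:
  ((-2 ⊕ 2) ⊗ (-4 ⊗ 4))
((-2 ⊕ 2) ⊗ (-4 ⊗ 4)) = -2

Expand innermost to outermost. Recall ⊕ takes the minimum of its arguments and ⊗ takes their sum. Working out the expression ((-2 ⊕ 2) ⊗ (-4 ⊗ 4)) gives -2.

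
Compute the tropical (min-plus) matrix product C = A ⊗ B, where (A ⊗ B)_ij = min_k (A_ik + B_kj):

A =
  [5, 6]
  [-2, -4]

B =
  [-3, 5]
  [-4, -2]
A ⊗ B =
  [2, 4]
  [-8, -6]

Apply the min-plus product entry-by-entry:
  C[0][0] = min over k of (A[0][0] + B[0][0] = 5 + -3 = 2, A[0][1] + B[1][0] = 6 + -4 = 2) = 2 (attained at k = 0)
  C[0][1] = min over k of (A[0][0] + B[0][1] = 5 + 5 = 10, A[0][1] + B[1][1] = 6 + -2 = 4) = 4 (attained at k = 1)
  C[1][0] = min over k of (A[1][0] + B[0][0] = -2 + -3 = -5, A[1][1] + B[1][0] = -4 + -4 = -8) = -8 (attained at k = 1)
  C[1][1] = min over k of (A[1][0] + B[0][1] = -2 + 5 = 3, A[1][1] + B[1][1] = -4 + -2 = -6) = -6 (attained at k = 1)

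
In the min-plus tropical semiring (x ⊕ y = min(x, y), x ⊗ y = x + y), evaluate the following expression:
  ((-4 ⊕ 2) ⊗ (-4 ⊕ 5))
((-4 ⊕ 2) ⊗ (-4 ⊕ 5)) = -8

Expand innermost to outermost. Recall ⊕ takes the minimum of its arguments and ⊗ takes their sum. Working out the expression ((-4 ⊕ 2) ⊗ (-4 ⊕ 5)) gives -8.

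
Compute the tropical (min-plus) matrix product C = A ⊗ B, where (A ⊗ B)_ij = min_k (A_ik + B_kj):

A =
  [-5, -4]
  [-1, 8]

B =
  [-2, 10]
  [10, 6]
A ⊗ B =
  [-7, 2]
  [-3, 9]

Apply the min-plus product entry-by-entry:
  C[0][0] = min over k of (A[0][0] + B[0][0] = -5 + -2 = -7, A[0][1] + B[1][0] = -4 + 10 = 6) = -7 (attained at k = 0)
  C[0][1] = min over k of (A[0][0] + B[0][1] = -5 + 10 = 5, A[0][1] + B[1][1] = -4 + 6 = 2) = 2 (attained at k = 1)
  C[1][0] = min over k of (A[1][0] + B[0][0] = -1 + -2 = -3, A[1][1] + B[1][0] = 8 + 10 = 18) = -3 (attained at k = 0)
  C[1][1] = min over k of (A[1][0] + B[0][1] = -1 + 10 = 9, A[1][1] + B[1][1] = 8 + 6 = 14) = 9 (attained at k = 0)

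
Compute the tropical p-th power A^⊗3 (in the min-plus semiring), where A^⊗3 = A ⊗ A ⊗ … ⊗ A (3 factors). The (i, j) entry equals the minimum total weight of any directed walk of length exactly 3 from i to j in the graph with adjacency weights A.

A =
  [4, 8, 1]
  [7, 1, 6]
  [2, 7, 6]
A^⊗3 =
  [7, 9, 4]
  [9, 3, 8]
  [5, 9, 7]

Each entry (A^⊗3)_ij equals the minimum over all length-3 walks i = v_0 → v_1 → … → v_3 = j of Σ_t A[v_t][v_{t+1}]. For example, for (i, j) = (0, 2) we minimise over 9 possible intermediate vertex sequences; the minimum is 4, attained along the walk 0 → 2 → 0 → 2.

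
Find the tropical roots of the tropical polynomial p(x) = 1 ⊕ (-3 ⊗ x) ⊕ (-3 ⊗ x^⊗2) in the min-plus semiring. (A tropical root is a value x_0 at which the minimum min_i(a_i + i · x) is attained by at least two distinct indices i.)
Roots: {0, 4}

Each tropical root is a break point of the lower envelope of the lines y = a_i + i · x (there are 3 lines, with slopes 0, 1, ..., 2). Only the lines that attain the minimum somewhere contribute to roots; other lines are dominated. Here the surviving (envelope) indices are i = 2, i = 1, i = 0.
Intersections between consecutive envelope lines give the roots: for adjacent envelope indices i < j the intersection is x = (a_i − a_j) / (j − i). Reading off the sorted break points: {0, 4}.
Verification: at each break x_0, at least two indices attain the minimum of min_i(a_i + i · x_0).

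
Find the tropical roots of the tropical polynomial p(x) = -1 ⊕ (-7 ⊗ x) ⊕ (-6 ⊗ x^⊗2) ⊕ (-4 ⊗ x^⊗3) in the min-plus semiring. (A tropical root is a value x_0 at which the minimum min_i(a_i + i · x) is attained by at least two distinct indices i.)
Roots: {-2, -1, 6}

Each tropical root is a break point of the lower envelope of the lines y = a_i + i · x (there are 4 lines, with slopes 0, 1, ..., 3). Only the lines that attain the minimum somewhere contribute to roots; other lines are dominated. Here the surviving (envelope) indices are i = 3, i = 2, i = 1, i = 0.
Intersections between consecutive envelope lines give the roots: for adjacent envelope indices i < j the intersection is x = (a_i − a_j) / (j − i). Reading off the sorted break points: {-2, -1, 6}.
Verification: at each break x_0, at least two indices attain the minimum of min_i(a_i + i · x_0).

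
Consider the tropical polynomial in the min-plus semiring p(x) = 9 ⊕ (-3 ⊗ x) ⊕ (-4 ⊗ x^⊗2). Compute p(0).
p(0) = -4

A tropical monomial a ⊗ x^⊗i evaluates to a + i · x. Evaluating each term at x = 0:
  Term 0 contributes 9 + 0 · 0 = 9
  Term 1 contributes -3 + 1 · 0 = -3
  Term 2 contributes -4 + 2 · 0 = -4
p(0) = ⊕ of these = min[9, -3, -4] = -4.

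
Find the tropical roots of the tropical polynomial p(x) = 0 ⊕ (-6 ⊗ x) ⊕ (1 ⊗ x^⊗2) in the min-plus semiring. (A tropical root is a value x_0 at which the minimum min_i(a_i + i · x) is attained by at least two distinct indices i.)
Roots: {-7, 6}

Each tropical root is a break point of the lower envelope of the lines y = a_i + i · x (there are 3 lines, with slopes 0, 1, ..., 2). Only the lines that attain the minimum somewhere contribute to roots; other lines are dominated. Here the surviving (envelope) indices are i = 2, i = 1, i = 0.
Intersections between consecutive envelope lines give the roots: for adjacent envelope indices i < j the intersection is x = (a_i − a_j) / (j − i). Reading off the sorted break points: {-7, 6}.
Verification: at each break x_0, at least two indices attain the minimum of min_i(a_i + i · x_0).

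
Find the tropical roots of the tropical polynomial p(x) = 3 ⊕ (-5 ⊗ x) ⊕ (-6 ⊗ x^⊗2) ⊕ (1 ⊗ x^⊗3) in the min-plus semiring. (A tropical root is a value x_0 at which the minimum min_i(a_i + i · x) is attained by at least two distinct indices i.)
Roots: {-7, 1, 8}

Each tropical root is a break point of the lower envelope of the lines y = a_i + i · x (there are 4 lines, with slopes 0, 1, ..., 3). Only the lines that attain the minimum somewhere contribute to roots; other lines are dominated. Here the surviving (envelope) indices are i = 3, i = 2, i = 1, i = 0.
Intersections between consecutive envelope lines give the roots: for adjacent envelope indices i < j the intersection is x = (a_i − a_j) / (j − i). Reading off the sorted break points: {-7, 1, 8}.
Verification: at each break x_0, at least two indices attain the minimum of min_i(a_i + i · x_0).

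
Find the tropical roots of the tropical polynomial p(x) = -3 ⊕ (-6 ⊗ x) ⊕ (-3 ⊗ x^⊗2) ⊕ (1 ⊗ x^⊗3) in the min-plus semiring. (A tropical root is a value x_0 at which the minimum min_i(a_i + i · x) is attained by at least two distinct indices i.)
Roots: {-4, -3, 3}

Each tropical root is a break point of the lower envelope of the lines y = a_i + i · x (there are 4 lines, with slopes 0, 1, ..., 3). Only the lines that attain the minimum somewhere contribute to roots; other lines are dominated. Here the surviving (envelope) indices are i = 3, i = 2, i = 1, i = 0.
Intersections between consecutive envelope lines give the roots: for adjacent envelope indices i < j the intersection is x = (a_i − a_j) / (j − i). Reading off the sorted break points: {-4, -3, 3}.
Verification: at each break x_0, at least two indices attain the minimum of min_i(a_i + i · x_0).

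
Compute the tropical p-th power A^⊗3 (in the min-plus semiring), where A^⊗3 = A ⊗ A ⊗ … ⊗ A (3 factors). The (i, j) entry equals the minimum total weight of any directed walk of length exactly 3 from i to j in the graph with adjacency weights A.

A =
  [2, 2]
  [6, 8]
A^⊗3 =
  [6, 6]
  [10, 10]

Each entry (A^⊗3)_ij equals the minimum over all length-3 walks i = v_0 → v_1 → … → v_3 = j of Σ_t A[v_t][v_{t+1}]. For example, for (i, j) = (0, 1) we minimise over 4 possible intermediate vertex sequences; the minimum is 6, attained along the walk 0 → 0 → 0 → 1.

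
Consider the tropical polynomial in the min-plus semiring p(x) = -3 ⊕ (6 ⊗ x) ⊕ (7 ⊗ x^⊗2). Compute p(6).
p(6) = -3

A tropical monomial a ⊗ x^⊗i evaluates to a + i · x. Evaluating each term at x = 6:
  Term 0 contributes -3 + 0 · 6 = -3
  Term 1 contributes 6 + 1 · 6 = 12
  Term 2 contributes 7 + 2 · 6 = 19
p(6) = ⊕ of these = min[-3, 12, 19] = -3.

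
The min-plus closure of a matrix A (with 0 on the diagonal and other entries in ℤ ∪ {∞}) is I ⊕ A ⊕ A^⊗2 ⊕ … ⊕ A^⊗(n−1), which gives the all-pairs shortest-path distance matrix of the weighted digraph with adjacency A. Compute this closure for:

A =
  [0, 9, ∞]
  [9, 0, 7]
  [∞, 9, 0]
Closure =
  [0, 9, 16]
  [9, 0, 7]
  [18, 9, 0]

This is the Floyd-Warshall all-pairs shortest-path computation. For each intermediate vertex k = 0, 1, …, 2, update dist[i][j] ← min(dist[i][j], dist[i][k] + dist[k][j]). The final matrix gives, for each (i, j), the minimum total weight of any directed path from i to j (possibly empty when i = j).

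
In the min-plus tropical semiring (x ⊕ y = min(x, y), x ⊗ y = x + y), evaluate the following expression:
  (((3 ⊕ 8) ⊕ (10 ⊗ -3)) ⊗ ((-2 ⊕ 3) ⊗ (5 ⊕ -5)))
(((3 ⊕ 8) ⊕ (10 ⊗ -3)) ⊗ ((-2 ⊕ 3) ⊗ (5 ⊕ -5))) = -4

Expand innermost to outermost. Recall ⊕ takes the minimum of its arguments and ⊗ takes their sum. Working out the expression (((3 ⊕ 8) ⊕ (10 ⊗ -3)) ⊗ ((-2 ⊕ 3) ⊗ (5 ⊕ -5))) gives -4.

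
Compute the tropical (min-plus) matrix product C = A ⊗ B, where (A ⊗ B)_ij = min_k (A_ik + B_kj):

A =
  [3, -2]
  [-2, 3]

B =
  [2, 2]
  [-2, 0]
A ⊗ B =
  [-4, -2]
  [0, 0]

Apply the min-plus product entry-by-entry:
  C[0][0] = min over k of (A[0][0] + B[0][0] = 3 + 2 = 5, A[0][1] + B[1][0] = -2 + -2 = -4) = -4 (attained at k = 1)
  C[0][1] = min over k of (A[0][0] + B[0][1] = 3 + 2 = 5, A[0][1] + B[1][1] = -2 + 0 = -2) = -2 (attained at k = 1)
  C[1][0] = min over k of (A[1][0] + B[0][0] = -2 + 2 = 0, A[1][1] + B[1][0] = 3 + -2 = 1) = 0 (attained at k = 0)
  C[1][1] = min over k of (A[1][0] + B[0][1] = -2 + 2 = 0, A[1][1] + B[1][1] = 3 + 0 = 3) = 0 (attained at k = 0)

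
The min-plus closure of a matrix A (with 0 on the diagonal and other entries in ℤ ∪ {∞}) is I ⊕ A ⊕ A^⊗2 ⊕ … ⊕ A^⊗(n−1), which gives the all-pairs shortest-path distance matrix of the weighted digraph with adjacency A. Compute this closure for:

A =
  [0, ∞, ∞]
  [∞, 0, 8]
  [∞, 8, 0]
Closure =
  [0, ∞, ∞]
  [∞, 0, 8]
  [∞, 8, 0]

This is the Floyd-Warshall all-pairs shortest-path computation. For each intermediate vertex k = 0, 1, …, 2, update dist[i][j] ← min(dist[i][j], dist[i][k] + dist[k][j]). The final matrix gives, for each (i, j), the minimum total weight of any directed path from i to j (possibly empty when i = j).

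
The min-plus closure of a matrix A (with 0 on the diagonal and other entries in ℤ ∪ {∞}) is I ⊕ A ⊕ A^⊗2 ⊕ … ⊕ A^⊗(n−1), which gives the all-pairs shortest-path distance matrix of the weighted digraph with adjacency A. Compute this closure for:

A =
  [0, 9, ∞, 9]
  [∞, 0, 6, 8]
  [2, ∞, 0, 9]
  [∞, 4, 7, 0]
Closure =
  [0, 9, 15, 9]
  [8, 0, 6, 8]
  [2, 11, 0, 9]
  [9, 4, 7, 0]

This is the Floyd-Warshall all-pairs shortest-path computation. For each intermediate vertex k = 0, 1, …, 3, update dist[i][j] ← min(dist[i][j], dist[i][k] + dist[k][j]). The final matrix gives, for each (i, j), the minimum total weight of any directed path from i to j (possibly empty when i = j).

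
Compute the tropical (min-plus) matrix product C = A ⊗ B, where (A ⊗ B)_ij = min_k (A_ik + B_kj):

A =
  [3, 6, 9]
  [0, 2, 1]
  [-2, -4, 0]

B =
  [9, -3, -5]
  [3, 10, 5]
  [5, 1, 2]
A ⊗ B =
  [9, 0, -2]
  [5, -3, -5]
  [-1, -5, -7]

Apply the min-plus product entry-by-entry:
  C[0][0] = min over k of (A[0][0] + B[0][0] = 3 + 9 = 12, A[0][1] + B[1][0] = 6 + 3 = 9, A[0][2] + B[2][0] = 9 + 5 = 14) = 9 (attained at k = 1)
  C[0][1] = min over k of (A[0][0] + B[0][1] = 3 + -3 = 0, A[0][1] + B[1][1] = 6 + 10 = 16, A[0][2] + B[2][1] = 9 + 1 = 10) = 0 (attained at k = 0)
  C[0][2] = min over k of (A[0][0] + B[0][2] = 3 + -5 = -2, A[0][1] + B[1][2] = 6 + 5 = 11, A[0][2] + B[2][2] = 9 + 2 = 11) = -2 (attained at k = 0)
  C[1][0] = min over k of (A[1][0] + B[0][0] = 0 + 9 = 9, A[1][1] + B[1][0] = 2 + 3 = 5, A[1][2] + B[2][0] = 1 + 5 = 6) = 5 (attained at k = 1)
  C[1][1] = min over k of (A[1][0] + B[0][1] = 0 + -3 = -3, A[1][1] + B[1][1] = 2 + 10 = 12, A[1][2] + B[2][1] = 1 + 1 = 2) = -3 (attained at k = 0)
  C[1][2] = min over k of (A[1][0] + B[0][2] = 0 + -5 = -5, A[1][1] + B[1][2] = 2 + 5 = 7, A[1][2] + B[2][2] = 1 + 2 = 3) = -5 (attained at k = 0)
  C[2][0] = min over k of (A[2][0] + B[0][0] = -2 + 9 = 7, A[2][1] + B[1][0] = -4 + 3 = -1, A[2][2] + B[2][0] = 0 + 5 = 5) = -1 (attained at k = 1)
  C[2][1] = min over k of (A[2][0] + B[0][1] = -2 + -3 = -5, A[2][1] + B[1][1] = -4 + 10 = 6, A[2][2] + B[2][1] = 0 + 1 = 1) = -5 (attained at k = 0)
  C[2][2] = min over k of (A[2][0] + B[0][2] = -2 + -5 = -7, A[2][1] + B[1][2] = -4 + 5 = 1, A[2][2] + B[2][2] = 0 + 2 = 2) = -7 (attained at k = 0)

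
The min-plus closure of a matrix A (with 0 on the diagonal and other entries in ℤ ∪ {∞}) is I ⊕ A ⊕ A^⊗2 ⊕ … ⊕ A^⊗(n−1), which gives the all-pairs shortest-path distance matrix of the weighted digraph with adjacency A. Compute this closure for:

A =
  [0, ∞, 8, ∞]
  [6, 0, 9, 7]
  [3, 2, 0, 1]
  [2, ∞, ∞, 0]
Closure =
  [0, 10, 8, 9]
  [6, 0, 9, 7]
  [3, 2, 0, 1]
  [2, 12, 10, 0]

This is the Floyd-Warshall all-pairs shortest-path computation. For each intermediate vertex k = 0, 1, …, 3, update dist[i][j] ← min(dist[i][j], dist[i][k] + dist[k][j]). The final matrix gives, for each (i, j), the minimum total weight of any directed path from i to j (possibly empty when i = j).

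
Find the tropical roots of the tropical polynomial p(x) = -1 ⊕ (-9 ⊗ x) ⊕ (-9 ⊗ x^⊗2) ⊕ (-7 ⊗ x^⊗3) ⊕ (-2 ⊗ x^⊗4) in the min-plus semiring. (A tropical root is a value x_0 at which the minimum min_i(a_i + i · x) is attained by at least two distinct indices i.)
Roots: {-5, -2, 0, 8}

Each tropical root is a break point of the lower envelope of the lines y = a_i + i · x (there are 5 lines, with slopes 0, 1, ..., 4). Only the lines that attain the minimum somewhere contribute to roots; other lines are dominated. Here the surviving (envelope) indices are i = 4, i = 3, i = 2, i = 1, i = 0.
Intersections between consecutive envelope lines give the roots: for adjacent envelope indices i < j the intersection is x = (a_i − a_j) / (j − i). Reading off the sorted break points: {-5, -2, 0, 8}.
Verification: at each break x_0, at least two indices attain the minimum of min_i(a_i + i · x_0).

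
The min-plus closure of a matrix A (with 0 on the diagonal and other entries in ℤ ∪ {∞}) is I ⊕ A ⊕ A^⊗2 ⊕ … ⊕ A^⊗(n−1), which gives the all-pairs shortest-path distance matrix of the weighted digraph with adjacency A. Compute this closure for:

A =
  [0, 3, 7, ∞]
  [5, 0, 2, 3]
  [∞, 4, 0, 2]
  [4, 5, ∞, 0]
Closure =
  [0, 3, 5, 6]
  [5, 0, 2, 3]
  [6, 4, 0, 2]
  [4, 5, 7, 0]

This is the Floyd-Warshall all-pairs shortest-path computation. For each intermediate vertex k = 0, 1, …, 3, update dist[i][j] ← min(dist[i][j], dist[i][k] + dist[k][j]). The final matrix gives, for each (i, j), the minimum total weight of any directed path from i to j (possibly empty when i = j).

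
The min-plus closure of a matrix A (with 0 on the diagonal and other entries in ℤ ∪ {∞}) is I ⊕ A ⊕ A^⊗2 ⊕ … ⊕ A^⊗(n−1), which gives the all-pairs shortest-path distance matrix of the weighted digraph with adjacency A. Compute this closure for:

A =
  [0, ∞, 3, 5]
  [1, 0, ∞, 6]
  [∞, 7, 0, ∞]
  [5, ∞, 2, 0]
Closure =
  [0, 10, 3, 5]
  [1, 0, 4, 6]
  [8, 7, 0, 13]
  [5, 9, 2, 0]

This is the Floyd-Warshall all-pairs shortest-path computation. For each intermediate vertex k = 0, 1, …, 3, update dist[i][j] ← min(dist[i][j], dist[i][k] + dist[k][j]). The final matrix gives, for each (i, j), the minimum total weight of any directed path from i to j (possibly empty when i = j).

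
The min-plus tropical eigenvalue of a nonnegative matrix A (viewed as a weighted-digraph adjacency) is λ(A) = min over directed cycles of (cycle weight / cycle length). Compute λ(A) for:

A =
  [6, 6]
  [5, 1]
λ(A) = 1

Enumerate directed cycles and compute their means (weight / length). Sample:
  cycle 0 → 0: weight = 6, length = 1, mean = 6/1 ≈ 6.000
  cycle 1 → 1: weight = 1, length = 1, mean = 1/1 ≈ 1.000
  cycle 0 → 1 → 0: weight = 11, length = 2, mean = 11/2 ≈ 5.500
  cycle 1 → 0 → 1: weight = 11, length = 2, mean = 11/2 ≈ 5.500
Minimum mean = 1.000, attained e.g. along the cycle 1 → 1 with weight 1 and length 1. So λ(A) = 1/1 = 1.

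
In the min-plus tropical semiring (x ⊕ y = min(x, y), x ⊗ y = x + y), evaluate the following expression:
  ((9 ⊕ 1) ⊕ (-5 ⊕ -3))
((9 ⊕ 1) ⊕ (-5 ⊕ -3)) = -5

Expand innermost to outermost. Recall ⊕ takes the minimum of its arguments and ⊗ takes their sum. Working out the expression ((9 ⊕ 1) ⊕ (-5 ⊕ -3)) gives -5.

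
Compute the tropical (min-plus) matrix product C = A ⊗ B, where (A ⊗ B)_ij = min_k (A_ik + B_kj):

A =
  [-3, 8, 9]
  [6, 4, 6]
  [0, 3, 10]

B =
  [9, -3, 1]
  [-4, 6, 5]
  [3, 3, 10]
A ⊗ B =
  [4, -6, -2]
  [0, 3, 7]
  [-1, -3, 1]

Apply the min-plus product entry-by-entry:
  C[0][0] = min over k of (A[0][0] + B[0][0] = -3 + 9 = 6, A[0][1] + B[1][0] = 8 + -4 = 4, A[0][2] + B[2][0] = 9 + 3 = 12) = 4 (attained at k = 1)
  C[0][1] = min over k of (A[0][0] + B[0][1] = -3 + -3 = -6, A[0][1] + B[1][1] = 8 + 6 = 14, A[0][2] + B[2][1] = 9 + 3 = 12) = -6 (attained at k = 0)
  C[0][2] = min over k of (A[0][0] + B[0][2] = -3 + 1 = -2, A[0][1] + B[1][2] = 8 + 5 = 13, A[0][2] + B[2][2] = 9 + 10 = 19) = -2 (attained at k = 0)
  C[1][0] = min over k of (A[1][0] + B[0][0] = 6 + 9 = 15, A[1][1] + B[1][0] = 4 + -4 = 0, A[1][2] + B[2][0] = 6 + 3 = 9) = 0 (attained at k = 1)
  C[1][1] = min over k of (A[1][0] + B[0][1] = 6 + -3 = 3, A[1][1] + B[1][1] = 4 + 6 = 10, A[1][2] + B[2][1] = 6 + 3 = 9) = 3 (attained at k = 0)
  C[1][2] = min over k of (A[1][0] + B[0][2] = 6 + 1 = 7, A[1][1] + B[1][2] = 4 + 5 = 9, A[1][2] + B[2][2] = 6 + 10 = 16) = 7 (attained at k = 0)
  C[2][0] = min over k of (A[2][0] + B[0][0] = 0 + 9 = 9, A[2][1] + B[1][0] = 3 + -4 = -1, A[2][2] + B[2][0] = 10 + 3 = 13) = -1 (attained at k = 1)
  C[2][1] = min over k of (A[2][0] + B[0][1] = 0 + -3 = -3, A[2][1] + B[1][1] = 3 + 6 = 9, A[2][2] + B[2][1] = 10 + 3 = 13) = -3 (attained at k = 0)
  C[2][2] = min over k of (A[2][0] + B[0][2] = 0 + 1 = 1, A[2][1] + B[1][2] = 3 + 5 = 8, A[2][2] + B[2][2] = 10 + 10 = 20) = 1 (attained at k = 0)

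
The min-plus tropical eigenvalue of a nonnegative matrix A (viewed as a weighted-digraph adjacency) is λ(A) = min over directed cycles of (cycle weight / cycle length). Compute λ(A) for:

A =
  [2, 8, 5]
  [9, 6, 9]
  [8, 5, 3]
λ(A) = 2

Enumerate directed cycles and compute their means (weight / length). Sample:
  cycle 0 → 0: weight = 2, length = 1, mean = 2/1 ≈ 2.000
  cycle 1 → 1: weight = 6, length = 1, mean = 6/1 ≈ 6.000
  cycle 2 → 2: weight = 3, length = 1, mean = 3/1 ≈ 3.000
  cycle 0 → 1 → 0: weight = 17, length = 2, mean = 17/2 ≈ 8.500
  cycle 0 → 2 → 0: weight = 13, length = 2, mean = 13/2 ≈ 6.500
  cycle 1 → 0 → 1: weight = 17, length = 2, mean = 17/2 ≈ 8.500
Minimum mean = 2.000, attained e.g. along the cycle 0 → 0 with weight 2 and length 1. So λ(A) = 2/1 = 2.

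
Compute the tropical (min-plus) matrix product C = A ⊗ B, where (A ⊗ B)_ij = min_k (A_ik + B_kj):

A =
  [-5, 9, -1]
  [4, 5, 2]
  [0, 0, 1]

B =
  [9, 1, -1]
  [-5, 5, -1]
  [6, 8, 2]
A ⊗ B =
  [4, -4, -6]
  [0, 5, 3]
  [-5, 1, -1]

Apply the min-plus product entry-by-entry:
  C[0][0] = min over k of (A[0][0] + B[0][0] = -5 + 9 = 4, A[0][1] + B[1][0] = 9 + -5 = 4, A[0][2] + B[2][0] = -1 + 6 = 5) = 4 (attained at k = 0)
  C[0][1] = min over k of (A[0][0] + B[0][1] = -5 + 1 = -4, A[0][1] + B[1][1] = 9 + 5 = 14, A[0][2] + B[2][1] = -1 + 8 = 7) = -4 (attained at k = 0)
  C[0][2] = min over k of (A[0][0] + B[0][2] = -5 + -1 = -6, A[0][1] + B[1][2] = 9 + -1 = 8, A[0][2] + B[2][2] = -1 + 2 = 1) = -6 (attained at k = 0)
  C[1][0] = min over k of (A[1][0] + B[0][0] = 4 + 9 = 13, A[1][1] + B[1][0] = 5 + -5 = 0, A[1][2] + B[2][0] = 2 + 6 = 8) = 0 (attained at k = 1)
  C[1][1] = min over k of (A[1][0] + B[0][1] = 4 + 1 = 5, A[1][1] + B[1][1] = 5 + 5 = 10, A[1][2] + B[2][1] = 2 + 8 = 10) = 5 (attained at k = 0)
  C[1][2] = min over k of (A[1][0] + B[0][2] = 4 + -1 = 3, A[1][1] + B[1][2] = 5 + -1 = 4, A[1][2] + B[2][2] = 2 + 2 = 4) = 3 (attained at k = 0)
  C[2][0] = min over k of (A[2][0] + B[0][0] = 0 + 9 = 9, A[2][1] + B[1][0] = 0 + -5 = -5, A[2][2] + B[2][0] = 1 + 6 = 7) = -5 (attained at k = 1)
  C[2][1] = min over k of (A[2][0] + B[0][1] = 0 + 1 = 1, A[2][1] + B[1][1] = 0 + 5 = 5, A[2][2] + B[2][1] = 1 + 8 = 9) = 1 (attained at k = 0)
  C[2][2] = min over k of (A[2][0] + B[0][2] = 0 + -1 = -1, A[2][1] + B[1][2] = 0 + -1 = -1, A[2][2] + B[2][2] = 1 + 2 = 3) = -1 (attained at k = 0)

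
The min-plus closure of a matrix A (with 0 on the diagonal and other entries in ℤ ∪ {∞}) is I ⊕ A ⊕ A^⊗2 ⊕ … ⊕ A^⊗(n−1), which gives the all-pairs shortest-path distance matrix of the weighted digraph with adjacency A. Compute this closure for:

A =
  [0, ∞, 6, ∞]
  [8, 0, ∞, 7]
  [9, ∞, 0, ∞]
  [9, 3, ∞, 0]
Closure =
  [0, ∞, 6, ∞]
  [8, 0, 14, 7]
  [9, ∞, 0, ∞]
  [9, 3, 15, 0]

This is the Floyd-Warshall all-pairs shortest-path computation. For each intermediate vertex k = 0, 1, …, 3, update dist[i][j] ← min(dist[i][j], dist[i][k] + dist[k][j]). The final matrix gives, for each (i, j), the minimum total weight of any directed path from i to j (possibly empty when i = j).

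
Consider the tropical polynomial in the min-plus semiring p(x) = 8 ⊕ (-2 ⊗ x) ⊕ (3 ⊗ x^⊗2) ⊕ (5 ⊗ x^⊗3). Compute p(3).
p(3) = 1

A tropical monomial a ⊗ x^⊗i evaluates to a + i · x. Evaluating each term at x = 3:
  Term 0 contributes 8 + 0 · 3 = 8
  Term 1 contributes -2 + 1 · 3 = 1
  Term 2 contributes 3 + 2 · 3 = 9
  Term 3 contributes 5 + 3 · 3 = 14
p(3) = ⊕ of these = min[8, 1, 9, 14] = 1.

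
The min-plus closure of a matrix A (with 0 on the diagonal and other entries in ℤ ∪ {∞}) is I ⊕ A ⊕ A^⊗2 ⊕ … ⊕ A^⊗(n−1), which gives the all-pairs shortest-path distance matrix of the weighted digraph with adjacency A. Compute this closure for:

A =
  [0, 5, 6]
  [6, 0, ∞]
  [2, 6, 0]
Closure =
  [0, 5, 6]
  [6, 0, 12]
  [2, 6, 0]

This is the Floyd-Warshall all-pairs shortest-path computation. For each intermediate vertex k = 0, 1, …, 2, update dist[i][j] ← min(dist[i][j], dist[i][k] + dist[k][j]). The final matrix gives, for each (i, j), the minimum total weight of any directed path from i to j (possibly empty when i = j).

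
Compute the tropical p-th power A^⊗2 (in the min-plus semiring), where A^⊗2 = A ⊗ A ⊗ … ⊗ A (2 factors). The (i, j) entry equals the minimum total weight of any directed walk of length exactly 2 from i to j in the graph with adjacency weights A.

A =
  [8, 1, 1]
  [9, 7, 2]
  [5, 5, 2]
A^⊗2 =
  [6, 6, 3]
  [7, 7, 4]
  [7, 6, 4]

Each entry (A^⊗2)_ij equals the minimum over all length-2 walks i = v_0 → v_1 → … → v_2 = j of Σ_t A[v_t][v_{t+1}]. For example, for (i, j) = (0, 2) we minimise over 3 possible intermediate vertex sequences; the minimum is 3, attained along the walk 0 → 1 → 2.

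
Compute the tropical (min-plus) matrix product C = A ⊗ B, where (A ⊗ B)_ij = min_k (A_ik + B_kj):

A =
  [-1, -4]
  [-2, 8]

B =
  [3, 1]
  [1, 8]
A ⊗ B =
  [-3, 0]
  [1, -1]

Apply the min-plus product entry-by-entry:
  C[0][0] = min over k of (A[0][0] + B[0][0] = -1 + 3 = 2, A[0][1] + B[1][0] = -4 + 1 = -3) = -3 (attained at k = 1)
  C[0][1] = min over k of (A[0][0] + B[0][1] = -1 + 1 = 0, A[0][1] + B[1][1] = -4 + 8 = 4) = 0 (attained at k = 0)
  C[1][0] = min over k of (A[1][0] + B[0][0] = -2 + 3 = 1, A[1][1] + B[1][0] = 8 + 1 = 9) = 1 (attained at k = 0)
  C[1][1] = min over k of (A[1][0] + B[0][1] = -2 + 1 = -1, A[1][1] + B[1][1] = 8 + 8 = 16) = -1 (attained at k = 0)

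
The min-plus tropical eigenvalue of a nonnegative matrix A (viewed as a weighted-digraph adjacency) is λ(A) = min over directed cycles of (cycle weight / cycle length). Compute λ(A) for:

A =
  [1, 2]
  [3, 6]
λ(A) = 1

Enumerate directed cycles and compute their means (weight / length). Sample:
  cycle 0 → 0: weight = 1, length = 1, mean = 1/1 ≈ 1.000
  cycle 1 → 1: weight = 6, length = 1, mean = 6/1 ≈ 6.000
  cycle 0 → 1 → 0: weight = 5, length = 2, mean = 5/2 ≈ 2.500
  cycle 1 → 0 → 1: weight = 5, length = 2, mean = 5/2 ≈ 2.500
Minimum mean = 1.000, attained e.g. along the cycle 0 → 0 with weight 1 and length 1. So λ(A) = 1/1 = 1.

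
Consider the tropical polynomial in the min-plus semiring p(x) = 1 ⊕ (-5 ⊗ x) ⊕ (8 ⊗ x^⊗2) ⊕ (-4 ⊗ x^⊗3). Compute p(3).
p(3) = -2

A tropical monomial a ⊗ x^⊗i evaluates to a + i · x. Evaluating each term at x = 3:
  Term 0 contributes 1 + 0 · 3 = 1
  Term 1 contributes -5 + 1 · 3 = -2
  Term 2 contributes 8 + 2 · 3 = 14
  Term 3 contributes -4 + 3 · 3 = 5
p(3) = ⊕ of these = min[1, -2, 14, 5] = -2.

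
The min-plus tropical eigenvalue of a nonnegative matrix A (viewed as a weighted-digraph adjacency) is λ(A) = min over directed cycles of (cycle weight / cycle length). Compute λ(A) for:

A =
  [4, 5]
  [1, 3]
λ(A) = 3

Enumerate directed cycles and compute their means (weight / length). Sample:
  cycle 0 → 0: weight = 4, length = 1, mean = 4/1 ≈ 4.000
  cycle 1 → 1: weight = 3, length = 1, mean = 3/1 ≈ 3.000
  cycle 0 → 1 → 0: weight = 6, length = 2, mean = 6/2 ≈ 3.000
  cycle 1 → 0 → 1: weight = 6, length = 2, mean = 6/2 ≈ 3.000
Minimum mean = 3.000, attained e.g. along the cycle 1 → 1 with weight 3 and length 1. So λ(A) = 3/1 = 3.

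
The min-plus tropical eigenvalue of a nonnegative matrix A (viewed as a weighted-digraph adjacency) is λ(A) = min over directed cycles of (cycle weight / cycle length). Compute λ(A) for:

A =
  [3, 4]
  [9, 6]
λ(A) = 3

Enumerate directed cycles and compute their means (weight / length). Sample:
  cycle 0 → 0: weight = 3, length = 1, mean = 3/1 ≈ 3.000
  cycle 1 → 1: weight = 6, length = 1, mean = 6/1 ≈ 6.000
  cycle 0 → 1 → 0: weight = 13, length = 2, mean = 13/2 ≈ 6.500
  cycle 1 → 0 → 1: weight = 13, length = 2, mean = 13/2 ≈ 6.500
Minimum mean = 3.000, attained e.g. along the cycle 0 → 0 with weight 3 and length 1. So λ(A) = 3/1 = 3.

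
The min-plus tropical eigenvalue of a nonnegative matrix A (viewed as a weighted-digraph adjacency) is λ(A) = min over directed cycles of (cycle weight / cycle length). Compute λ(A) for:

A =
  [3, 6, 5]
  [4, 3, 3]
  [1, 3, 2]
λ(A) = 2

Enumerate directed cycles and compute their means (weight / length). Sample:
  cycle 0 → 0: weight = 3, length = 1, mean = 3/1 ≈ 3.000
  cycle 1 → 1: weight = 3, length = 1, mean = 3/1 ≈ 3.000
  cycle 2 → 2: weight = 2, length = 1, mean = 2/1 ≈ 2.000
  cycle 0 → 1 → 0: weight = 10, length = 2, mean = 10/2 ≈ 5.000
  cycle 0 → 2 → 0: weight = 6, length = 2, mean = 6/2 ≈ 3.000
  cycle 1 → 0 → 1: weight = 10, length = 2, mean = 10/2 ≈ 5.000
Minimum mean = 2.000, attained e.g. along the cycle 2 → 2 with weight 2 and length 1. So λ(A) = 2/1 = 2.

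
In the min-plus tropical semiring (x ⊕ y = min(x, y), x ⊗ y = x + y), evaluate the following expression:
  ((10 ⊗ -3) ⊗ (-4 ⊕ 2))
((10 ⊗ -3) ⊗ (-4 ⊕ 2)) = 3

Expand innermost to outermost. Recall ⊕ takes the minimum of its arguments and ⊗ takes their sum. Working out the expression ((10 ⊗ -3) ⊗ (-4 ⊕ 2)) gives 3.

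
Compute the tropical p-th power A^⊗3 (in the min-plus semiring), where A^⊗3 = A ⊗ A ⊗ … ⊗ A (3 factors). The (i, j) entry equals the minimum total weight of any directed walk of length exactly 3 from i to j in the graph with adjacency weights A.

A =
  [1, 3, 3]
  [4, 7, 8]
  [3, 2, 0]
A^⊗3 =
  [3, 5, 3]
  [6, 8, 7]
  [3, 2, 0]

Each entry (A^⊗3)_ij equals the minimum over all length-3 walks i = v_0 → v_1 → … → v_3 = j of Σ_t A[v_t][v_{t+1}]. For example, for (i, j) = (0, 2) we minimise over 9 possible intermediate vertex sequences; the minimum is 3, attained along the walk 0 → 2 → 2 → 2.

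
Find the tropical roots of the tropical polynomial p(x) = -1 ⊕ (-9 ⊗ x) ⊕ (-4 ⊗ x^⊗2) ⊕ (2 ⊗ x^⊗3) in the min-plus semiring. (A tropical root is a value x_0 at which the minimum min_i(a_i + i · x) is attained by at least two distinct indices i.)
Roots: {-6, -5, 8}

Each tropical root is a break point of the lower envelope of the lines y = a_i + i · x (there are 4 lines, with slopes 0, 1, ..., 3). Only the lines that attain the minimum somewhere contribute to roots; other lines are dominated. Here the surviving (envelope) indices are i = 3, i = 2, i = 1, i = 0.
Intersections between consecutive envelope lines give the roots: for adjacent envelope indices i < j the intersection is x = (a_i − a_j) / (j − i). Reading off the sorted break points: {-6, -5, 8}.
Verification: at each break x_0, at least two indices attain the minimum of min_i(a_i + i · x_0).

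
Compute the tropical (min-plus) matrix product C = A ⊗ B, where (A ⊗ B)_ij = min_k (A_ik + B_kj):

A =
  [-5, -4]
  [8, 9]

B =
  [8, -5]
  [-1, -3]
A ⊗ B =
  [-5, -10]
  [8, 3]

Apply the min-plus product entry-by-entry:
  C[0][0] = min over k of (A[0][0] + B[0][0] = -5 + 8 = 3, A[0][1] + B[1][0] = -4 + -1 = -5) = -5 (attained at k = 1)
  C[0][1] = min over k of (A[0][0] + B[0][1] = -5 + -5 = -10, A[0][1] + B[1][1] = -4 + -3 = -7) = -10 (attained at k = 0)
  C[1][0] = min over k of (A[1][0] + B[0][0] = 8 + 8 = 16, A[1][1] + B[1][0] = 9 + -1 = 8) = 8 (attained at k = 1)
  C[1][1] = min over k of (A[1][0] + B[0][1] = 8 + -5 = 3, A[1][1] + B[1][1] = 9 + -3 = 6) = 3 (attained at k = 0)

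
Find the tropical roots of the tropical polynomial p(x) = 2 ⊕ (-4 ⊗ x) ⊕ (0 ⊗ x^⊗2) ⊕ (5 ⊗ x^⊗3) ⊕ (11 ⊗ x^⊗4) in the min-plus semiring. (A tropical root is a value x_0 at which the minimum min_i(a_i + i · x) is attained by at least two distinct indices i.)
Roots: {-6, -5, -4, 6}

Each tropical root is a break point of the lower envelope of the lines y = a_i + i · x (there are 5 lines, with slopes 0, 1, ..., 4). Only the lines that attain the minimum somewhere contribute to roots; other lines are dominated. Here the surviving (envelope) indices are i = 4, i = 3, i = 2, i = 1, i = 0.
Intersections between consecutive envelope lines give the roots: for adjacent envelope indices i < j the intersection is x = (a_i − a_j) / (j − i). Reading off the sorted break points: {-6, -5, -4, 6}.
Verification: at each break x_0, at least two indices attain the minimum of min_i(a_i + i · x_0).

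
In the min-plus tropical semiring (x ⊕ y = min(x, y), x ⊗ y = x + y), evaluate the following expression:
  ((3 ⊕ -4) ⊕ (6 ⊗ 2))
((3 ⊕ -4) ⊕ (6 ⊗ 2)) = -4

Expand innermost to outermost. Recall ⊕ takes the minimum of its arguments and ⊗ takes their sum. Working out the expression ((3 ⊕ -4) ⊕ (6 ⊗ 2)) gives -4.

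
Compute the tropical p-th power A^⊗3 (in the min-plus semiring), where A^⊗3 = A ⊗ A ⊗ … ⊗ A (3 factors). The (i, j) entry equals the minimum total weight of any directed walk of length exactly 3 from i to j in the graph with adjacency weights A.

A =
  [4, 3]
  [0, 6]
A^⊗3 =
  [7, 6]
  [3, 7]

Each entry (A^⊗3)_ij equals the minimum over all length-3 walks i = v_0 → v_1 → … → v_3 = j of Σ_t A[v_t][v_{t+1}]. For example, for (i, j) = (0, 1) we minimise over 4 possible intermediate vertex sequences; the minimum is 6, attained along the walk 0 → 1 → 0 → 1.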